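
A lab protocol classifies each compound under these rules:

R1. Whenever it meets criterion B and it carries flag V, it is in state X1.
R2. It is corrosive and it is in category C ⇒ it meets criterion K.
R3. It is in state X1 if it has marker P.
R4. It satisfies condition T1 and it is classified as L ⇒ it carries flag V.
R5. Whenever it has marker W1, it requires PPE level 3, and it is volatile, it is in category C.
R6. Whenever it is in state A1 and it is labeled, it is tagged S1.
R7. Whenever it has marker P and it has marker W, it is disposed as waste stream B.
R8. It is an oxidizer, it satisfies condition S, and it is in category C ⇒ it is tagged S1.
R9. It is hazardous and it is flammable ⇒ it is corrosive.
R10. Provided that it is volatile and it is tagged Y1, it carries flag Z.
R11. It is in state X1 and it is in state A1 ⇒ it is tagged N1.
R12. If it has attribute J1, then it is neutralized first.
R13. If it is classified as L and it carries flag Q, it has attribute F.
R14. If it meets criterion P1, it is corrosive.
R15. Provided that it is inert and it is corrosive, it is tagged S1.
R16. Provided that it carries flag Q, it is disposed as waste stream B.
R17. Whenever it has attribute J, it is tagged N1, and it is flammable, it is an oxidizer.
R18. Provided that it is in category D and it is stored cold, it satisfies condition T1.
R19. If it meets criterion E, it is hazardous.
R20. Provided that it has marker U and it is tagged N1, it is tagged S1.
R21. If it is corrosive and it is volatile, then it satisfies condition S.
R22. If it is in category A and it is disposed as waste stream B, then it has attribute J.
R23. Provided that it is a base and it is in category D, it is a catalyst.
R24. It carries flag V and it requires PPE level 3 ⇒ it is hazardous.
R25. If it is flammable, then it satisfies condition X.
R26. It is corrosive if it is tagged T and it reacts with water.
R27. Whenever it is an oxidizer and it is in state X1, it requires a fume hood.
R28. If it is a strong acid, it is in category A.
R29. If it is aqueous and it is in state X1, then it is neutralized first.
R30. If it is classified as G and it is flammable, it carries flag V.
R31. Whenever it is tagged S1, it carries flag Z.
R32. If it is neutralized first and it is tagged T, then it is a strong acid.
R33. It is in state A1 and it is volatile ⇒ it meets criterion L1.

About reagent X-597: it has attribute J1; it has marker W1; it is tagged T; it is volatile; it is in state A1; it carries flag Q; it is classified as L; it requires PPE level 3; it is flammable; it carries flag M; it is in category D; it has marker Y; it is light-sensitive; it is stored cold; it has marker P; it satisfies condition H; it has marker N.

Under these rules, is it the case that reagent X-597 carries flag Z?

Yes

By R3 (it has marker P): it is in state X1.
By R5 (it has marker W1, it requires PPE level 3, it is volatile): it is in category C.
By R11 (it is in state X1, it is in state A1): it is tagged N1.
By R12 (it has attribute J1): it is neutralized first.
By R16 (it carries flag Q): it is disposed as waste stream B.
By R18 (it is in category D, it is stored cold): it satisfies condition T1.
By R32 (it is neutralized first, it is tagged T): it is a strong acid.
By R4 (it satisfies condition T1, it is classified as L): it carries flag V.
By R24 (it carries flag V, it requires PPE level 3): it is hazardous.
By R28 (it is a strong acid): it is in category A.
By R9 (it is hazardous, it is flammable): it is corrosive.
By R21 (it is corrosive, it is volatile): it satisfies condition S.
By R22 (it is in category A, it is disposed as waste stream B): it has attribute J.
By R17 (it has attribute J, it is tagged N1, it is flammable): it is an oxidizer.
By R8 (it is an oxidizer, it satisfies condition S, it is in category C): it is tagged S1.
By R31 (it is tagged S1): it carries flag Z.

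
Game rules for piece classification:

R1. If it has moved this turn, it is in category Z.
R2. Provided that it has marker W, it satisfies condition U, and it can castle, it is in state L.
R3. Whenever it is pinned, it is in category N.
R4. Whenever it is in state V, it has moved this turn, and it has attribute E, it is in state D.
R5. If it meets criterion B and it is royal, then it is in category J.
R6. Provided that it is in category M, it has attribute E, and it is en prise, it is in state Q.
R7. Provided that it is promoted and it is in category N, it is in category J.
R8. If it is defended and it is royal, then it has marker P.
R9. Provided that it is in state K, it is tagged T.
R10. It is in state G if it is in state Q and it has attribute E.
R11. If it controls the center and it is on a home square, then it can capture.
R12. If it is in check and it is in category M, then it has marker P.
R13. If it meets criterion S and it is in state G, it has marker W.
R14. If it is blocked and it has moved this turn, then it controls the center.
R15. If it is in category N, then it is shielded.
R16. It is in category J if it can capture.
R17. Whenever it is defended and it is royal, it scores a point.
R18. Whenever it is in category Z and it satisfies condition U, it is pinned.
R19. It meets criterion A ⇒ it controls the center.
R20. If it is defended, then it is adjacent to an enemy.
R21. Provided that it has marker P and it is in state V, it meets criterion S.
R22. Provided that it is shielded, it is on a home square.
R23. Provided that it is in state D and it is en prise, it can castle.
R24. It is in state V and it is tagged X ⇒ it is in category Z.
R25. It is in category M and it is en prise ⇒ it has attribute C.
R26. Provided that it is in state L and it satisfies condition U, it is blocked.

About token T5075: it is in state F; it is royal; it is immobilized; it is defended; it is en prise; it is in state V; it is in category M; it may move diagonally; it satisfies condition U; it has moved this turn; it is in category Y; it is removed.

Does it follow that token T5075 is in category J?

Forward chaining from the given facts derives: is in category Z, has marker P, scores a point, is pinned, is adjacent to an enemy, meets criterion S, has attribute C, is in category N, is shielded, is on a home square.
Rules concluding "it is in category J": R5 needs "it meets criterion B"; R7 needs "it is promoted"; R16 needs "it can capture" — none of these are established.

No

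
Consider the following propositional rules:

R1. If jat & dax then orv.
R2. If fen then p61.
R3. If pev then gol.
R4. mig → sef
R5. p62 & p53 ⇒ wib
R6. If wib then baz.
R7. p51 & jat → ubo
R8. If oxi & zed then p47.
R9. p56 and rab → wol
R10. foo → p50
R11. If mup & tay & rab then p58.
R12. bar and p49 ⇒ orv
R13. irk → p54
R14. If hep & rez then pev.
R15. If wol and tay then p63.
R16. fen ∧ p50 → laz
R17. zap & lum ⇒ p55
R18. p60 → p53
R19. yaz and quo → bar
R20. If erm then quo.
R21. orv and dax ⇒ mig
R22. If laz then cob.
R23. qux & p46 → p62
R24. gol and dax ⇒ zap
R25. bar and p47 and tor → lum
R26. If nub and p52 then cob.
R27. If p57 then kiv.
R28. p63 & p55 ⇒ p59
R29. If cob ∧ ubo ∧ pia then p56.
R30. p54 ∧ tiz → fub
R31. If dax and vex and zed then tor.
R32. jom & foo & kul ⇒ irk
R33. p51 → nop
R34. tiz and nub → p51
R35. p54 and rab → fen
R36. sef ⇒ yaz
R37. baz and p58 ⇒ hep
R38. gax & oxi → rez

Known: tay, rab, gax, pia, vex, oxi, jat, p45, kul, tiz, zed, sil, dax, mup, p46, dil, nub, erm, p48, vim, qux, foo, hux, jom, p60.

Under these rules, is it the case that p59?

orv  (by R1: jat, dax)
p47  (by R8: oxi, zed)
p50  (by R10: foo)
p58  (by R11: mup, tay, rab)
p53  (by R18: p60)
quo  (by R20: erm)
mig  (by R21: orv, dax)
p62  (by R23: qux, p46)
tor  (by R31: dax, vex, zed)
irk  (by R32: jom, foo, kul)
p51  (by R34: tiz, nub)
rez  (by R38: gax, oxi)
sef  (by R4: mig)
wib  (by R5: p62, p53)
baz  (by R6: wib)
ubo  (by R7: p51, jat)
p54  (by R13: irk)
fen  (by R35: p54, rab)
yaz  (by R36: sef)
hep  (by R37: baz, p58)
pev  (by R14: hep, rez)
laz  (by R16: fen, p50)
bar  (by R19: yaz, quo)
cob  (by R22: laz)
lum  (by R25: bar, p47, tor)
p56  (by R29: cob, ubo, pia)
gol  (by R3: pev)
wol  (by R9: p56, rab)
p63  (by R15: wol, tay)
zap  (by R24: gol, dax)
p55  (by R17: zap, lum)
p59  (by R28: p63, p55)

Yes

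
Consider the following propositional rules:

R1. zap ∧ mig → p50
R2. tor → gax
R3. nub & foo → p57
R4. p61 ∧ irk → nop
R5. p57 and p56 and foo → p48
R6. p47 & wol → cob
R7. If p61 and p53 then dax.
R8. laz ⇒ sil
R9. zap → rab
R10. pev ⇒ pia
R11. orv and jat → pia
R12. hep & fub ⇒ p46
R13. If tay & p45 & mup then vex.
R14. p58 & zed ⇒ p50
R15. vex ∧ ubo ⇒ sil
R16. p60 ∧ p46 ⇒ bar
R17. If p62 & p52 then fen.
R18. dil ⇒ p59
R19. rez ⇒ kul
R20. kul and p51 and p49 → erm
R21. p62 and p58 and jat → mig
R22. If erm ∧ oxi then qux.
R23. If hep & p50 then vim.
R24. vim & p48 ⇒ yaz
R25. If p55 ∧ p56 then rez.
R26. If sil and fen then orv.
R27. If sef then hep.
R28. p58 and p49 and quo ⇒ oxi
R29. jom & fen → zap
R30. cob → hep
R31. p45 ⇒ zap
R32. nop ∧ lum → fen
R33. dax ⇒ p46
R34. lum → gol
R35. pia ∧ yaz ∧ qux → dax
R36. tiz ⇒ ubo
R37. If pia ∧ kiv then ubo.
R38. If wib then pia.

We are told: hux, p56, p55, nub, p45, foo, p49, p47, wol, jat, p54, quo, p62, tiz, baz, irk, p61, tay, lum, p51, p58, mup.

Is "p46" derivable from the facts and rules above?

p57  (by R3: nub, foo)
nop  (by R4: p61, irk)
p48  (by R5: p57, p56, foo)
cob  (by R6: p47, wol)
vex  (by R13: tay, p45, mup)
mig  (by R21: p62, p58, jat)
rez  (by R25: p55, p56)
oxi  (by R28: p58, p49, quo)
hep  (by R30: cob)
zap  (by R31: p45)
fen  (by R32: nop, lum)
ubo  (by R36: tiz)
p50  (by R1: zap, mig)
sil  (by R15: vex, ubo)
kul  (by R19: rez)
erm  (by R20: kul, p51, p49)
qux  (by R22: erm, oxi)
vim  (by R23: hep, p50)
yaz  (by R24: vim, p48)
orv  (by R26: sil, fen)
pia  (by R11: orv, jat)
dax  (by R35: pia, yaz, qux)
p46  (by R33: dax)

Yes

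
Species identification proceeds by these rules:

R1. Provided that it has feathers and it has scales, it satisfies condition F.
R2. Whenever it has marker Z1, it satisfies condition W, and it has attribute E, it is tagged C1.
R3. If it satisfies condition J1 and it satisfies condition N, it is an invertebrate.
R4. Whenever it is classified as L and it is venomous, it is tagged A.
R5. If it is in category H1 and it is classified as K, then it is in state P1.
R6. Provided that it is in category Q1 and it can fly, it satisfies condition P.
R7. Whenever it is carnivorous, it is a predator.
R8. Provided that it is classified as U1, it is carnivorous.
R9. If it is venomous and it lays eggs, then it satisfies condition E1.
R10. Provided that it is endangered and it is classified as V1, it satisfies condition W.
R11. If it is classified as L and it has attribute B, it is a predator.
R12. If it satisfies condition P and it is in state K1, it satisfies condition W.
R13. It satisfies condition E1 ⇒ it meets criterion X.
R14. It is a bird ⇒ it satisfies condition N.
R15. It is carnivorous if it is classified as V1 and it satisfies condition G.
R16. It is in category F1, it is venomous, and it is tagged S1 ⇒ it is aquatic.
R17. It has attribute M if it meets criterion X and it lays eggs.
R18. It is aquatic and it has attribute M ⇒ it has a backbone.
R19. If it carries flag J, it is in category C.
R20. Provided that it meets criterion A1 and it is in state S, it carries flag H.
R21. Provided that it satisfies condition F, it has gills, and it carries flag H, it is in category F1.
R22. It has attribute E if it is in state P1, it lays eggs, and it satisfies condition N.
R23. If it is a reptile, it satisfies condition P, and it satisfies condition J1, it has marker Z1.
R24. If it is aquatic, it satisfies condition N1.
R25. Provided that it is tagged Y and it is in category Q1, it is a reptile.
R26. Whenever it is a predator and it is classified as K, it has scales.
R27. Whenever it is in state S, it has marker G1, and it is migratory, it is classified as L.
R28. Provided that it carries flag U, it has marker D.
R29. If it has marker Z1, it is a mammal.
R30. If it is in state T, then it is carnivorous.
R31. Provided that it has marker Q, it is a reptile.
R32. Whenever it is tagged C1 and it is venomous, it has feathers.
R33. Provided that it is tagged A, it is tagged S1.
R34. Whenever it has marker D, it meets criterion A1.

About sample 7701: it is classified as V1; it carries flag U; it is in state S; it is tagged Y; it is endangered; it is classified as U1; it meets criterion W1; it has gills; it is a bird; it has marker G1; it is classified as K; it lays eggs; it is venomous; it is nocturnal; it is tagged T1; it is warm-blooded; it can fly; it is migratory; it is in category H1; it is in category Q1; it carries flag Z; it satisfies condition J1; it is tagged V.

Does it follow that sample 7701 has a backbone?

By R5 (it is in category H1, it is classified as K): it is in state P1.
By R6 (it is in category Q1, it can fly): it satisfies condition P.
By R8 (it is classified as U1): it is carnivorous.
By R9 (it is venomous, it lays eggs): it satisfies condition E1.
By R10 (it is endangered, it is classified as V1): it satisfies condition W.
By R13 (it satisfies condition E1): it meets criterion X.
By R14 (it is a bird): it satisfies condition N.
By R17 (it meets criterion X, it lays eggs): it has attribute M.
By R22 (it is in state P1, it lays eggs, it satisfies condition N): it has attribute E.
By R25 (it is tagged Y, it is in category Q1): it is a reptile.
By R27 (it is in state S, it has marker G1, it is migratory): it is classified as L.
By R28 (it carries flag U): it has marker D.
By R34 (it has marker D): it meets criterion A1.
By R4 (it is classified as L, it is venomous): it is tagged A.
By R7 (it is carnivorous): it is a predator.
By R20 (it meets criterion A1, it is in state S): it carries flag H.
By R23 (it is a reptile, it satisfies condition P, it satisfies condition J1): it has marker Z1.
By R26 (it is a predator, it is classified as K): it has scales.
By R33 (it is tagged A): it is tagged S1.
By R2 (it has marker Z1, it satisfies condition W, it has attribute E): it is tagged C1.
By R32 (it is tagged C1, it is venomous): it has feathers.
By R1 (it has feathers, it has scales): it satisfies condition F.
By R21 (it satisfies condition F, it has gills, it carries flag H): it is in category F1.
By R16 (it is in category F1, it is venomous, it is tagged S1): it is aquatic.
By R18 (it is aquatic, it has attribute M): it has a backbone.

Yes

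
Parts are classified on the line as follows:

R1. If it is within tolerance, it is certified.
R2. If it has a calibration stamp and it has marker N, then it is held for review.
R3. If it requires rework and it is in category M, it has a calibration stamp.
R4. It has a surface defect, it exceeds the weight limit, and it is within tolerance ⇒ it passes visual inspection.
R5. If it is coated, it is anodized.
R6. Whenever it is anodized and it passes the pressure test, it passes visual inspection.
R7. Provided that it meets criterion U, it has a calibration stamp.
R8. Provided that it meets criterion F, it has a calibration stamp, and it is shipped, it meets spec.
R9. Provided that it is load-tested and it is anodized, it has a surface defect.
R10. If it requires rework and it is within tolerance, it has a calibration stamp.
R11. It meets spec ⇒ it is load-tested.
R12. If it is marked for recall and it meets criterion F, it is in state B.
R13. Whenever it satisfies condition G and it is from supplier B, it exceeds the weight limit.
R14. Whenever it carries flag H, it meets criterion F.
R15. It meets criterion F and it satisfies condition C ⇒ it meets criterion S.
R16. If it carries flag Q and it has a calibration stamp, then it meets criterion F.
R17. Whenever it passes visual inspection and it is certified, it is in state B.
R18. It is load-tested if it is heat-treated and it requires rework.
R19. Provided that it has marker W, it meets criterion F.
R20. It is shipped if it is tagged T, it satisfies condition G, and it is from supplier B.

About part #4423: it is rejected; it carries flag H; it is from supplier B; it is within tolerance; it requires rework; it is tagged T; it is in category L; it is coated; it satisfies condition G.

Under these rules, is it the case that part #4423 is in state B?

By R1 (it is within tolerance): it is certified.
By R5 (it is coated): it is anodized.
By R10 (it requires rework, it is within tolerance): it has a calibration stamp.
By R13 (it satisfies condition G, it is from supplier B): it exceeds the weight limit.
By R14 (it carries flag H): it meets criterion F.
By R20 (it is tagged T, it satisfies condition G, it is from supplier B): it is shipped.
By R8 (it meets criterion F, it has a calibration stamp, it is shipped): it meets spec.
By R11 (it meets spec): it is load-tested.
By R9 (it is load-tested, it is anodized): it has a surface defect.
By R4 (it has a surface defect, it exceeds the weight limit, it is within tolerance): it passes visual inspection.
By R17 (it passes visual inspection, it is certified): it is in state B.

Yes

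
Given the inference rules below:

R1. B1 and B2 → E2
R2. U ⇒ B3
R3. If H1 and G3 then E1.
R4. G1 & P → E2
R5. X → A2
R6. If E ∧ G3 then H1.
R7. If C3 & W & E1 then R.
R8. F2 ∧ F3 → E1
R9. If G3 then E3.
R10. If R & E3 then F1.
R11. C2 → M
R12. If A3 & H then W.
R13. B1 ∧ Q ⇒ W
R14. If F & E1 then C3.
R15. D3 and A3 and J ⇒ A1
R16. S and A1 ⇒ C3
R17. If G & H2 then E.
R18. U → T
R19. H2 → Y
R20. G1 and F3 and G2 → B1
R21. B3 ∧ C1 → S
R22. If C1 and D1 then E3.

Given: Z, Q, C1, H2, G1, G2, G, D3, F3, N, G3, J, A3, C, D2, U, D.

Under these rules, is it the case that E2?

Forward chaining from the given facts derives: B3, E3, A1, E, T, Y, B1, S, H1, W, C3, E1, R, F1.
Rules concluding E2: R1 needs B2; R4 needs P — none of these are established.

No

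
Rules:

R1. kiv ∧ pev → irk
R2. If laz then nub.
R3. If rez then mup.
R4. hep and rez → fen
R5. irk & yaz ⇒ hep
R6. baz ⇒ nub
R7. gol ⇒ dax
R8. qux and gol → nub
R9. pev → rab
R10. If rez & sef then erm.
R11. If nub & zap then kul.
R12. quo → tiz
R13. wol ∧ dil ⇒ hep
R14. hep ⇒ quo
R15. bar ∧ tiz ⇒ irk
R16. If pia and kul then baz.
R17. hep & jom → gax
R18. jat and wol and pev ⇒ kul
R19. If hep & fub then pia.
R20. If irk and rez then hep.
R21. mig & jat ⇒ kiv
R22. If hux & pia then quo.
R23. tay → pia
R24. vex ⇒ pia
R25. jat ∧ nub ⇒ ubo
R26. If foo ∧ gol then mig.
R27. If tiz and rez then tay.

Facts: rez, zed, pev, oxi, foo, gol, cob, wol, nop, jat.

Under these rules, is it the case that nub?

Yes

kul  (by R18: jat, wol, pev)
mig  (by R26: foo, gol)
kiv  (by R21: mig, jat)
irk  (by R1: kiv, pev)
hep  (by R20: irk, rez)
quo  (by R14: hep)
tiz  (by R12: quo)
tay  (by R27: tiz, rez)
pia  (by R23: tay)
baz  (by R16: pia, kul)
nub  (by R6: baz)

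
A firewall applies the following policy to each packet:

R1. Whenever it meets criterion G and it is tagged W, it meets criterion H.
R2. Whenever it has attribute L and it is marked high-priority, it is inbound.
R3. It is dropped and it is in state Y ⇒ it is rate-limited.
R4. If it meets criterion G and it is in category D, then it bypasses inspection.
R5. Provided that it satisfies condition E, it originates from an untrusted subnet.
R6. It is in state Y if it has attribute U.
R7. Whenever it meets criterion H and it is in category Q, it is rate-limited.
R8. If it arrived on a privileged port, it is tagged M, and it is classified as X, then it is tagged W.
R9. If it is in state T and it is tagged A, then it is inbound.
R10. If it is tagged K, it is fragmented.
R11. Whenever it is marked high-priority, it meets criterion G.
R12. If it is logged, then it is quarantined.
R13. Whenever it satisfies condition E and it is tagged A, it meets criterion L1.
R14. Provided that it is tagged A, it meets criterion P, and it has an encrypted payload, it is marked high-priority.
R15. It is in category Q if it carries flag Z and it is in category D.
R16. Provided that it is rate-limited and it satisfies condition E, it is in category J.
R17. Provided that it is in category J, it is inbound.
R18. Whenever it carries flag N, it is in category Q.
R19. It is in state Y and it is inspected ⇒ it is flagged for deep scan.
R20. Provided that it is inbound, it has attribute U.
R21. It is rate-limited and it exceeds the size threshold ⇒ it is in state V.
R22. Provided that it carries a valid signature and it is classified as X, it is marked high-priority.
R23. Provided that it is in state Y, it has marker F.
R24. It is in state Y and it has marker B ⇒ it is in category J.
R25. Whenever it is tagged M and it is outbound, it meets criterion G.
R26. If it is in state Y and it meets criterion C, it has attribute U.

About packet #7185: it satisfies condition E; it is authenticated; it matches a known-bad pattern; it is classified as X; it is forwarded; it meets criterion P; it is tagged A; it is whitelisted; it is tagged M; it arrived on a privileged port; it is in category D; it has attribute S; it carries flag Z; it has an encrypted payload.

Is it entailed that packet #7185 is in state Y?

By R8 (it arrived on a privileged port, it is tagged M, it is classified as X): it is tagged W.
By R14 (it is tagged A, it meets criterion P, it has an encrypted payload): it is marked high-priority.
By R15 (it carries flag Z, it is in category D): it is in category Q.
By R11 (it is marked high-priority): it meets criterion G.
By R1 (it meets criterion G, it is tagged W): it meets criterion H.
By R7 (it meets criterion H, it is in category Q): it is rate-limited.
By R16 (it is rate-limited, it satisfies condition E): it is in category J.
By R17 (it is in category J): it is inbound.
By R20 (it is inbound): it has attribute U.
By R6 (it has attribute U): it is in state Y.

Yes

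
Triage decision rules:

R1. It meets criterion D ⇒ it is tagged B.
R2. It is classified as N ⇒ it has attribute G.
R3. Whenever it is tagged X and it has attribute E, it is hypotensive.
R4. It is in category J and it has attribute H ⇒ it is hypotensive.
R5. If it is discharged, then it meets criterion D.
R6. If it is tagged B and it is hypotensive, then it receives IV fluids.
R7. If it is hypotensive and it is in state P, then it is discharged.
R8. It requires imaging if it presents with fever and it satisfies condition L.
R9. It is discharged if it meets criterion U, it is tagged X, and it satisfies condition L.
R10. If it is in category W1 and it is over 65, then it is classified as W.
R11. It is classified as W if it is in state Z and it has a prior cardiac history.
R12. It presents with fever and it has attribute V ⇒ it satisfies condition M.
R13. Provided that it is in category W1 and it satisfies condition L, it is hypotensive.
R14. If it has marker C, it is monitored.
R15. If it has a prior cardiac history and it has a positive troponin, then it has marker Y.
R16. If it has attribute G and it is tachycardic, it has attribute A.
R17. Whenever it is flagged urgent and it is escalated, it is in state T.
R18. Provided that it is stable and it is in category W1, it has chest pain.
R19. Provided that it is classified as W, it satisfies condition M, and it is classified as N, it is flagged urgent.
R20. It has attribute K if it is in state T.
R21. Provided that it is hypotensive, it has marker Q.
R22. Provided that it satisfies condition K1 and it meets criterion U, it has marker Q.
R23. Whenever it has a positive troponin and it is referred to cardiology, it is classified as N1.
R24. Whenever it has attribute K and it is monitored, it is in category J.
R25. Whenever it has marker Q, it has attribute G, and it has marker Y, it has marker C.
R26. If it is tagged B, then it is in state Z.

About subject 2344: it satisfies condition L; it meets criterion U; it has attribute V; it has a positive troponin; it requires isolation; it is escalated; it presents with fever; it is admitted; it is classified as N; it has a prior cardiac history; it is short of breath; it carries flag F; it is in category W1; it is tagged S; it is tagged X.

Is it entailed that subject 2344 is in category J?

Yes

By R2 (it is classified as N): it has attribute G.
By R9 (it meets criterion U, it is tagged X, it satisfies condition L): it is discharged.
By R12 (it presents with fever, it has attribute V): it satisfies condition M.
By R13 (it is in category W1, it satisfies condition L): it is hypotensive.
By R15 (it has a prior cardiac history, it has a positive troponin): it has marker Y.
By R21 (it is hypotensive): it has marker Q.
By R25 (it has marker Q, it has attribute G, it has marker Y): it has marker C.
By R5 (it is discharged): it meets criterion D.
By R14 (it has marker C): it is monitored.
By R1 (it meets criterion D): it is tagged B.
By R26 (it is tagged B): it is in state Z.
By R11 (it is in state Z, it has a prior cardiac history): it is classified as W.
By R19 (it is classified as W, it satisfies condition M, it is classified as N): it is flagged urgent.
By R17 (it is flagged urgent, it is escalated): it is in state T.
By R20 (it is in state T): it has attribute K.
By R24 (it has attribute K, it is monitored): it is in category J.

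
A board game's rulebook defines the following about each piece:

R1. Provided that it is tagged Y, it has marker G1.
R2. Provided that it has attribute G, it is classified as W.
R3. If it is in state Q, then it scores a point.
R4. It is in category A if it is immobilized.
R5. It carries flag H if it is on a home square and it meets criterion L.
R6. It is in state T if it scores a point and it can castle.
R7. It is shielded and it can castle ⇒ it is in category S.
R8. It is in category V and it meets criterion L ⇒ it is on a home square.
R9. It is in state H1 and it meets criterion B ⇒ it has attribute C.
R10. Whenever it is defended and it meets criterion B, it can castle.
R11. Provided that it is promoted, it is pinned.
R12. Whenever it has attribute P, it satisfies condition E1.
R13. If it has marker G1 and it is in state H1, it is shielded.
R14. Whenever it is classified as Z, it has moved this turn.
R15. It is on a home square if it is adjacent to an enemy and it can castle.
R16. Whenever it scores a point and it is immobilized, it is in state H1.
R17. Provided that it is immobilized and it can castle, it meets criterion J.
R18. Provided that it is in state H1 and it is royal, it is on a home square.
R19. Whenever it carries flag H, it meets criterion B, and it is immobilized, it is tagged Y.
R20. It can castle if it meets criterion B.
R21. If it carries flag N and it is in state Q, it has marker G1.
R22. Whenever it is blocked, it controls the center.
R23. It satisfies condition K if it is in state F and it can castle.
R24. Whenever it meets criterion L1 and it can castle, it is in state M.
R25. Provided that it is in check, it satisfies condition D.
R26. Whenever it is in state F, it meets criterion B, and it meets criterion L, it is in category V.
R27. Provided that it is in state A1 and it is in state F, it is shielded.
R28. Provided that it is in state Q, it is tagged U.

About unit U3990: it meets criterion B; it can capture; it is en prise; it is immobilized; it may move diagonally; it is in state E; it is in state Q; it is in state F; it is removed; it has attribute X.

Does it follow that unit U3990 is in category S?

No

Forward chaining from the given facts derives: scores a point, is in category A, is in state H1, can castle, satisfies condition K, is tagged U, is in state T, has attribute C, meets criterion J.
The only rule concluding "it is in category S" is R7, which needs "it is shielded"; that is never established.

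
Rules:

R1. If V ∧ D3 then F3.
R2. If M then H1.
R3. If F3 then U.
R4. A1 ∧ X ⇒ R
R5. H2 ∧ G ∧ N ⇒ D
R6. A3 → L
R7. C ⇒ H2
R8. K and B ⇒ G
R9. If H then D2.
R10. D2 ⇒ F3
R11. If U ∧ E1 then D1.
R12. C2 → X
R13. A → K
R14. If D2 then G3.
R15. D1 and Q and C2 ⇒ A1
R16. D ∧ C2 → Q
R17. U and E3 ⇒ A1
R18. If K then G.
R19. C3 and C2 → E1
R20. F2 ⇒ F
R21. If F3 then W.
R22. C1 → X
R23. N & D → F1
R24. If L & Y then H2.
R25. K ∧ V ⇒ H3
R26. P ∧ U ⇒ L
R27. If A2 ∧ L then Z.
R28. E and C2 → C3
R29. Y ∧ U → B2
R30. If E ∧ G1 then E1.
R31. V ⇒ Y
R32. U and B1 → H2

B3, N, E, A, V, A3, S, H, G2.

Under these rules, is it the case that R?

No

Forward chaining from the given facts derives: L, D2, F3, K, G3, G, W, H3, Y, U, H2, B2, D, F1.
The only rule concluding R is R4, which needs A1; that is never established.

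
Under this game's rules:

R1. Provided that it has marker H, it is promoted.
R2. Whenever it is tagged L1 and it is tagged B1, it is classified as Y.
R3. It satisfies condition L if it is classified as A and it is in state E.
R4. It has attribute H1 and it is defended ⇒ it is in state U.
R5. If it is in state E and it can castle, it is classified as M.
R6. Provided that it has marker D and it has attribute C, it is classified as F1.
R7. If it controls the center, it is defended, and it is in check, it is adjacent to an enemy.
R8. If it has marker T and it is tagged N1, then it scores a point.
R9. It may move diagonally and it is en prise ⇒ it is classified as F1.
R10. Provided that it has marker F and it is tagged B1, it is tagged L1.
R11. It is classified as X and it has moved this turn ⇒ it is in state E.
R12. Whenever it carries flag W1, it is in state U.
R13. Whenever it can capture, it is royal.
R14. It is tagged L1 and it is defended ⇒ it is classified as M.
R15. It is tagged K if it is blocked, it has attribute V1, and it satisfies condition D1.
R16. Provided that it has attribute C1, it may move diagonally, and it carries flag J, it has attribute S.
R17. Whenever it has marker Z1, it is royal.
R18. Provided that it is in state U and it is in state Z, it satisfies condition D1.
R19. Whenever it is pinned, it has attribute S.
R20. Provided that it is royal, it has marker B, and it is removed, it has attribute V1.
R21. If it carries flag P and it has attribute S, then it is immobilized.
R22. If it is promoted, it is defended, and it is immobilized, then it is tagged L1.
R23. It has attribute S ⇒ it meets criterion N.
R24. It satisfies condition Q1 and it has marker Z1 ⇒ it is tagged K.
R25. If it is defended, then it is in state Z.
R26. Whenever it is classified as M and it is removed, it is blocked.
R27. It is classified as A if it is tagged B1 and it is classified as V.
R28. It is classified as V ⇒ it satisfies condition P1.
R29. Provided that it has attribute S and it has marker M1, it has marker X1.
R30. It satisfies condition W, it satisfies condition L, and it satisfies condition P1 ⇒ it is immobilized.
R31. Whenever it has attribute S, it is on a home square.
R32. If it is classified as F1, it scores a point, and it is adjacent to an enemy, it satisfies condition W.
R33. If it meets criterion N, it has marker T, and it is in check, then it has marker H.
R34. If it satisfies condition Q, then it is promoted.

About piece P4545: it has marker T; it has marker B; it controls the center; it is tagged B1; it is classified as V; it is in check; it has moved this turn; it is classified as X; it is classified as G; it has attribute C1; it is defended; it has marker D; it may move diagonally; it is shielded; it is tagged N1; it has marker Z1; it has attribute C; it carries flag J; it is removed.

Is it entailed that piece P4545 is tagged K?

Forward chaining from the given facts derives: is classified as F1, is adjacent to an enemy, scores a point, is in state E, has attribute S, is royal, has attribute V1, meets criterion N, is in state Z, is classified as A, satisfies condition P1, is on a home square, satisfies condition W, has marker H, is promoted, satisfies condition L, is immobilized, is tagged L1, is classified as Y, is classified as M, is blocked.
Rules concluding "it is tagged K": R15 needs "it satisfies condition D1"; R24 needs "it satisfies condition Q1" — none of these are established.

No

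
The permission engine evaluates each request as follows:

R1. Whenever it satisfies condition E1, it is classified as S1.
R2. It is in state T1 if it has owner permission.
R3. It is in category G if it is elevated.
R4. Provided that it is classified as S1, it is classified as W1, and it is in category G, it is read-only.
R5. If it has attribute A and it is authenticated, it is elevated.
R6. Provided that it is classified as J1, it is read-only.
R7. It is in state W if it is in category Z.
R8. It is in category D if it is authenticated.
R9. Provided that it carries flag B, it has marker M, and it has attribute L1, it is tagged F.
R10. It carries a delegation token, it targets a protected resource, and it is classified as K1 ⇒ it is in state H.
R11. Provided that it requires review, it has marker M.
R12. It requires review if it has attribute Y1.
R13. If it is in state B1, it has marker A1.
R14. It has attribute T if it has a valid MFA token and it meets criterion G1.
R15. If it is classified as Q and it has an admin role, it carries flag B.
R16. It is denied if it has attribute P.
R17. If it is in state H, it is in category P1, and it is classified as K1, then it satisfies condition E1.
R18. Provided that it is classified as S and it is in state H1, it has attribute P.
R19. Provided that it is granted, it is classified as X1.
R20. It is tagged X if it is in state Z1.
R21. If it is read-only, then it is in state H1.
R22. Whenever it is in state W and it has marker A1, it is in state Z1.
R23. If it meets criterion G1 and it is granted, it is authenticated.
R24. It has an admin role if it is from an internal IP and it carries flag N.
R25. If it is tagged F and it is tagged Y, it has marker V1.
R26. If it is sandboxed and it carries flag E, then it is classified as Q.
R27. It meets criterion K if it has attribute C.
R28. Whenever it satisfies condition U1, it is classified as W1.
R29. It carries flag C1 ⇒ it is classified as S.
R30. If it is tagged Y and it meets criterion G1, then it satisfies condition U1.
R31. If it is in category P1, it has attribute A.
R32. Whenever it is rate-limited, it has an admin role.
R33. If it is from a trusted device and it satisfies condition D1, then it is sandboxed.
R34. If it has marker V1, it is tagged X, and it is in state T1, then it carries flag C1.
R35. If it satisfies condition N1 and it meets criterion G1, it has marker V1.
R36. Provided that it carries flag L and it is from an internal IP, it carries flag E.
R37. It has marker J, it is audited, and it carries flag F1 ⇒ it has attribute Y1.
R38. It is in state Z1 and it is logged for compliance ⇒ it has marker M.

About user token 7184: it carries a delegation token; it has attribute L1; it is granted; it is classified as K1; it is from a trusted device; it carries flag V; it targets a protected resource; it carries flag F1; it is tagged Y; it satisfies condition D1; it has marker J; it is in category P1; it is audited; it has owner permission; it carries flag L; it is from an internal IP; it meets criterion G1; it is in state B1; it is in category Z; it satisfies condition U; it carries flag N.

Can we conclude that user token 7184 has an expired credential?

No

Forward chaining from the given facts derives: is in state T1, is in state W, is in state H, has marker A1, satisfies condition E1, is classified as X1, is in state Z1, is authenticated, has an admin role, satisfies condition U1, has attribute A, is sandboxed, carries flag E, has attribute Y1, is classified as S1, is elevated, is in category D, requires review, is tagged X, is classified as Q, is classified as W1, is in category G, is read-only, has marker M, carries flag B, is in state H1, is tagged F, has marker V1, carries flag C1, is classified as S, has attribute P, is denied.
No rule has "it has an expired credential" as its conclusion, and it is not among the given facts.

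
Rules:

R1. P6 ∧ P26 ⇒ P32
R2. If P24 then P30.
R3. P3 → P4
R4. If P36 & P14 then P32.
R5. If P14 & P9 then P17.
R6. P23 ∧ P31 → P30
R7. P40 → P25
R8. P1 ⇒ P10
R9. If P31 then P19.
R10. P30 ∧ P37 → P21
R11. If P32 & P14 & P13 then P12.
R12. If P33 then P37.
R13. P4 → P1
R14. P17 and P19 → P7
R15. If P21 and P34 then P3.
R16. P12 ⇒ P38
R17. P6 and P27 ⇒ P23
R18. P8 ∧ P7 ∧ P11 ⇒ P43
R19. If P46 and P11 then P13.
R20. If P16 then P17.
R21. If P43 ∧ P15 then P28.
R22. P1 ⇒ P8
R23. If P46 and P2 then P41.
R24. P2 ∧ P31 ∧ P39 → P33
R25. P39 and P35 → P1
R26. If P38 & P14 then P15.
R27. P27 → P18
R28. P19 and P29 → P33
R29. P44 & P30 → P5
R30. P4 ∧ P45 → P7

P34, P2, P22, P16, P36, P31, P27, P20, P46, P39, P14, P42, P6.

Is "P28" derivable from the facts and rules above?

Forward chaining from the given facts derives: P32, P19, P23, P17, P41, P33, P18, P30, P37, P7, P21, P3, P4, P1, P8, P10.
The only rule concluding P28 is R21, which needs P43; that is never established.

No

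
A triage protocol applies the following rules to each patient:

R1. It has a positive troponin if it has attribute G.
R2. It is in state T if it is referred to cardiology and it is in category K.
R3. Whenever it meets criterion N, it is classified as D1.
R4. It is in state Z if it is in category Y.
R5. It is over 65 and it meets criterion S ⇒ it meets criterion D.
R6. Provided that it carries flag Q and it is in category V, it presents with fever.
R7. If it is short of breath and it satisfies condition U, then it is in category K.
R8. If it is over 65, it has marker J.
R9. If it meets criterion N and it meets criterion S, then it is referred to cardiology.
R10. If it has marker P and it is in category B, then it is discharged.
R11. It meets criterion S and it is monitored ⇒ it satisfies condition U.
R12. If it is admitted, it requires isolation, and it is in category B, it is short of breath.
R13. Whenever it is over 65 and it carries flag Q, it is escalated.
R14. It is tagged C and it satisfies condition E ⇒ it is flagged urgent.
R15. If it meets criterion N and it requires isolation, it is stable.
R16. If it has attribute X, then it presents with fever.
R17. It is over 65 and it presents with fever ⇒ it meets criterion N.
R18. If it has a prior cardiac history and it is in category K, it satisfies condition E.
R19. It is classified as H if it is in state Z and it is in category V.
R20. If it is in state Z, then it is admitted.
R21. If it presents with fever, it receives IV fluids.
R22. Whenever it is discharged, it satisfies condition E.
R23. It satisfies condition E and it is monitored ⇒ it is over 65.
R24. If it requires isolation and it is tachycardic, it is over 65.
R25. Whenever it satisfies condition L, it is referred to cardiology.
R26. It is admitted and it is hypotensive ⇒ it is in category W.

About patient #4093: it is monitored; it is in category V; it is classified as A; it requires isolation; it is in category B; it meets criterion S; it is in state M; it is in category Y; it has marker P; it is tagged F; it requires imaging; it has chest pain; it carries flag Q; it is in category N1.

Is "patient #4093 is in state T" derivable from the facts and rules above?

Yes

By R4 (it is in category Y): it is in state Z.
By R6 (it carries flag Q, it is in category V): it presents with fever.
By R10 (it has marker P, it is in category B): it is discharged.
By R11 (it meets criterion S, it is monitored): it satisfies condition U.
By R20 (it is in state Z): it is admitted.
By R22 (it is discharged): it satisfies condition E.
By R23 (it satisfies condition E, it is monitored): it is over 65.
By R12 (it is admitted, it requires isolation, it is in category B): it is short of breath.
By R17 (it is over 65, it presents with fever): it meets criterion N.
By R7 (it is short of breath, it satisfies condition U): it is in category K.
By R9 (it meets criterion N, it meets criterion S): it is referred to cardiology.
By R2 (it is referred to cardiology, it is in category K): it is in state T.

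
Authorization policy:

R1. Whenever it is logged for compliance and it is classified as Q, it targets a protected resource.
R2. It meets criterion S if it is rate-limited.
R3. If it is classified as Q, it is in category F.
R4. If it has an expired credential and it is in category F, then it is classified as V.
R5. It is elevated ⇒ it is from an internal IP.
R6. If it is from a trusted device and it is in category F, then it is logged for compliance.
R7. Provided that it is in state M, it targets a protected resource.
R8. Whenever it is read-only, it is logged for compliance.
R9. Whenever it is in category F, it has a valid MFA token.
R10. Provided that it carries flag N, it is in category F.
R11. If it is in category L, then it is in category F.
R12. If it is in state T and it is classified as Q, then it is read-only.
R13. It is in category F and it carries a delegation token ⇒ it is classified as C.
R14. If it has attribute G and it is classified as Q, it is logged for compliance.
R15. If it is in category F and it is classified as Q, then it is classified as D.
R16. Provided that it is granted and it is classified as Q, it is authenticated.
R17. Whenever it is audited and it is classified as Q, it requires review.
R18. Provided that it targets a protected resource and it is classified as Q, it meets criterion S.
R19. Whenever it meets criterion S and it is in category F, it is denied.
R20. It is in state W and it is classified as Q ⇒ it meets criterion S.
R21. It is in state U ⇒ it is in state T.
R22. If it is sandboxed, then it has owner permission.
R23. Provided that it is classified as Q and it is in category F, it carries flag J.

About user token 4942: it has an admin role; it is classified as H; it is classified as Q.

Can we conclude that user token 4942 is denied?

No

Forward chaining from the given facts derives: is in category F, has a valid MFA token, is classified as D, carries flag J.
The only rule concluding "it is denied" is R19, which needs "it meets criterion S"; that is never established.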